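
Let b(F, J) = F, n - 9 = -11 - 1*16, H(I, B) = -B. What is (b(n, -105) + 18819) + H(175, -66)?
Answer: 18867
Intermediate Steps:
n = -18 (n = 9 + (-11 - 1*16) = 9 + (-11 - 16) = 9 - 27 = -18)
(b(n, -105) + 18819) + H(175, -66) = (-18 + 18819) - 1*(-66) = 18801 + 66 = 18867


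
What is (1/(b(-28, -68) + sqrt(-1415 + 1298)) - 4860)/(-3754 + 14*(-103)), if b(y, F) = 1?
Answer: 573479/613128 + I*sqrt(13)/204376 ≈ 0.93533 + 1.7642e-5*I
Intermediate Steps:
(1/(b(-28, -68) + sqrt(-1415 + 1298)) - 4860)/(-3754 + 14*(-103)) = (1/(1 + sqrt(-1415 + 1298)) - 4860)/(-3754 + 14*(-103)) = (1/(1 + sqrt(-117)) - 4860)/(-3754 - 1442) = (1/(1 + 3*I*sqrt(13)) - 4860)/(-5196) = (-4860 + 1/(1 + 3*I*sqrt(13)))*(-1/5196) = 405/433 - 1/(5196*(1 + 3*I*sqrt(13)))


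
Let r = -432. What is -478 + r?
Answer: -910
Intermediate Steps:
-478 + r = -478 - 432 = -910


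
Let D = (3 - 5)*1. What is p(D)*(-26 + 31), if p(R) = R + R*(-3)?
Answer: 20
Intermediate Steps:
D = -2 (D = -2*1 = -2)
p(R) = -2*R (p(R) = R - 3*R = -2*R)
p(D)*(-26 + 31) = (-2*(-2))*(-26 + 31) = 4*5 = 20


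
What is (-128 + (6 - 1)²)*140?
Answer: -14420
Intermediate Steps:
(-128 + (6 - 1)²)*140 = (-128 + 5²)*140 = (-128 + 25)*140 = -103*140 = -14420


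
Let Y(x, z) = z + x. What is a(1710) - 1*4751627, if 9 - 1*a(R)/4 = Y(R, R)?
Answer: -4765271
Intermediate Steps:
Y(x, z) = x + z
a(R) = 36 - 8*R (a(R) = 36 - 4*(R + R) = 36 - 8*R)
a(1710) - 1*4751627 = (36 - 8*1710) - 1*4751627 = (36 - 13680) - 4751627 = -13644 - 4751627 = -4765271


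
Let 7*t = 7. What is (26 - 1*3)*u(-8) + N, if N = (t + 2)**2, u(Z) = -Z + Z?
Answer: 9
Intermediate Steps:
t = 1 (t = (1/7)*7 = 1)
u(Z) = 0
N = 9 (N = (1 + 2)**2 = 3**2 = 9)
(26 - 1*3)*u(-8) + N = (26 - 1*3)*0 + 9 = (26 - 3)*0 + 9 = 23*0 + 9 = 0 + 9 = 9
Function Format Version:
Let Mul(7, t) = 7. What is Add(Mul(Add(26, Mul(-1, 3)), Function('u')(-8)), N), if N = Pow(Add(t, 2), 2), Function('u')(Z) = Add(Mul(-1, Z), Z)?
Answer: 9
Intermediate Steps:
t = 1 (t = Mul(Rational(1, 7), 7) = 1)
Function('u')(Z) = 0
N = 9 (N = Pow(Add(1, 2), 2) = Pow(3, 2) = 9)
Add(Mul(Add(26, Mul(-1, 3)), Function('u')(-8)), N) = Add(Mul(Add(26, Mul(-1, 3)), 0), 9) = Add(Mul(Add(26, -3), 0), 9) = Add(Mul(23, 0), 9) = Add(0, 9) = 9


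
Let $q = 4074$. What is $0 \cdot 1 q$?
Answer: $0$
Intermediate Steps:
$0 \cdot 1 q = 0 \cdot 1 \cdot 4074 = 0 \cdot 4074 = 0$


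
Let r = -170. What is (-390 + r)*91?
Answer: -50960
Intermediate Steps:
(-390 + r)*91 = (-390 - 170)*91 = -560*91 = -50960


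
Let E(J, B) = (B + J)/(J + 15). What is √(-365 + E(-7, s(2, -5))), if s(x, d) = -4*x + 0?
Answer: I*√5870/4 ≈ 19.154*I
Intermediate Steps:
s(x, d) = -4*x
E(J, B) = (B + J)/(15 + J)
√(-365 + E(-7, s(2, -5))) = √(-365 + (-4*2 - 7)/(15 - 7)) = √(-365 + (-8 - 7)/8) = √(-365 + (⅛)*(-15)) = √(-365 - 15/8) = √(-2935/8) = I*√5870/4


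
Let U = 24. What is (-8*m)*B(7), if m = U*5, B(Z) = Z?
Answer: -6720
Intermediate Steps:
m = 120 (m = 24*5 = 120)
(-8*m)*B(7) = -8*120*7 = -960*7 = -6720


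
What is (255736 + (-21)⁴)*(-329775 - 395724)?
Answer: -326631983283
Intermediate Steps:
(255736 + (-21)⁴)*(-329775 - 395724) = (255736 + 194481)*(-725499) = 450217*(-725499) = -326631983283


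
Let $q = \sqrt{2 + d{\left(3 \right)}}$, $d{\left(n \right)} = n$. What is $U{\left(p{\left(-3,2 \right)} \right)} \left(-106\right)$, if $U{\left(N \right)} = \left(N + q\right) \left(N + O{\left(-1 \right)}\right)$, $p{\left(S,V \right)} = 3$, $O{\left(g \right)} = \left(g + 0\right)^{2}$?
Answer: $-1272 - 424 \sqrt{5} \approx -2220.1$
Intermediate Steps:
$q = \sqrt{5}$ ($q = \sqrt{2 + 3} = \sqrt{5} \approx 2.2361$)
$O{\left(g \right)} = g^{2}$
$U{\left(N \right)} = \left(1 + N\right) \left(N + \sqrt{5}\right)$ ($U{\left(N \right)} = \left(N + \sqrt{5}\right) \left(N + \left(-1\right)^{2}\right) = \left(N + \sqrt{5}\right) \left(N + 1\right) = \left(N + \sqrt{5}\right) \left(1 + N\right) = \left(1 + N\right) \left(N + \sqrt{5}\right)$)
$U{\left(p{\left(-3,2 \right)} \right)} \left(-106\right) = \left(3 + \sqrt{5} + 3^{2} + 3 \sqrt{5}\right) \left(-106\right) = \left(3 + \sqrt{5} + 9 + 3 \sqrt{5}\right) \left(-106\right) = \left(12 + 4 \sqrt{5}\right) \left(-106\right) = -1272 - 424 \sqrt{5}$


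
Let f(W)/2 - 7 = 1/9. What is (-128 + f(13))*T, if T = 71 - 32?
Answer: -13312/3 ≈ -4437.3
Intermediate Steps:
f(W) = 128/9 (f(W) = 14 + 2/9 = 128/9)
T = 39
(-128 + f(13))*T = (-128 + 128/9)*39 = -1024/9*39 = -13312/3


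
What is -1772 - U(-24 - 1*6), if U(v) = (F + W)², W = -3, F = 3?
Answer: -1772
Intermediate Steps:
U(v) = 0 (U(v) = (3 - 3)² = 0² = 0)
-1772 - U(-24 - 1*6) = -1772 - 1*0 = -1772 + 0 = -1772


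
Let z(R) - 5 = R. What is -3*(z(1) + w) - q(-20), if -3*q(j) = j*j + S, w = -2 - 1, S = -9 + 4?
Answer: 368/3 ≈ 122.67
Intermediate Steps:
S = -5
w = -3
z(R) = 5 + R
q(j) = 5/3 - j²/3 (q(j) = -(j*j - 5)/3 = -(j² - 5)/3 = -(-5 + j²)/3 = 5/3 - j²/3)
-3*(z(1) + w) - q(-20) = -3*((5 + 1) - 3) - (5/3 - ⅓*(-20)²) = -3*(6 - 3) - (5/3 - ⅓*400) = -3*3 - (5/3 - 400/3) = -9 - 1*(-395/3) = -9 + 395/3 = 368/3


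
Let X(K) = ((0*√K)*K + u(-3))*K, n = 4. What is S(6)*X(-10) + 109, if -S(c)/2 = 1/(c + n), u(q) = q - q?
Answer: 109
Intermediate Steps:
u(q) = 0
S(c) = -2/(4 + c) (S(c) = -2/(c + 4) = -2/(4 + c))
X(K) = 0 (X(K) = ((0*√K)*K + 0)*K = (0*K + 0)*K = (0 + 0)*K = 0*K = 0)
S(6)*X(-10) + 109 = -2/(4 + 6)*0 + 109 = -2/10*0 + 109 = -2*⅒*0 + 109 = -⅕*0 + 109 = 0 + 109 = 109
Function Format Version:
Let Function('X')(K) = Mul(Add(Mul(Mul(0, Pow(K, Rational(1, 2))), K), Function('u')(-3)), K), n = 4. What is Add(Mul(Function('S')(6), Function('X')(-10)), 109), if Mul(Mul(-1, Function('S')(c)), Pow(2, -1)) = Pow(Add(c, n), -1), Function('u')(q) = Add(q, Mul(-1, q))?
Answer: 109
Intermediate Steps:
Function('u')(q) = 0
Function('S')(c) = Mul(-2, Pow(Add(4, c), -1)) (Function('S')(c) = Mul(-2, Pow(Add(c, 4), -1)) = Mul(-2, Pow(Add(4, c), -1)))
Function('X')(K) = 0 (Function('X')(K) = Mul(Add(Mul(Mul(0, Pow(K, Rational(1, 2))), K), 0), K) = Mul(Add(Mul(0, K), 0), K) = Mul(Add(0, 0), K) = Mul(0, K) = 0)
Add(Mul(Function('S')(6), Function('X')(-10)), 109) = Add(Mul(Mul(-2, Pow(Add(4, 6), -1)), 0), 109) = Add(Mul(Mul(-2, Pow(10, -1)), 0), 109) = Add(Mul(Mul(-2, Rational(1, 10)), 0), 109) = Add(Mul(Rational(-1, 5), 0), 109) = Add(0, 109) = 109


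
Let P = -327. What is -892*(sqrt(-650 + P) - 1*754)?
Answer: 672568 - 892*I*sqrt(977) ≈ 6.7257e+5 - 27881.0*I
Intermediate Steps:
-892*(sqrt(-650 + P) - 1*754) = -892*(sqrt(-650 - 327) - 1*754) = -892*(sqrt(-977) - 754) = -892*(I*sqrt(977) - 754) = -892*(-754 + I*sqrt(977)) = 672568 - 892*I*sqrt(977)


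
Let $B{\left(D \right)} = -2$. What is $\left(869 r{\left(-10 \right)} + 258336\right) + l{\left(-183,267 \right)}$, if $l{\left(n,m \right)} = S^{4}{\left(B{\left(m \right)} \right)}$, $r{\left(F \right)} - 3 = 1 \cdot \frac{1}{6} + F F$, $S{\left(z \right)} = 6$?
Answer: $\frac{2095703}{6} \approx 3.4928 \cdot 10^{5}$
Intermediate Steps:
$r{\left(F \right)} = \frac{19}{6} + F^{2}$ ($r{\left(F \right)} = 3 + \left(1 \cdot \frac{1}{6} + F F\right) = 3 + \left(1 \cdot \frac{1}{6} + F^{2}\right) = 3 + \left(\frac{1}{6} + F^{2}\right) = \frac{19}{6} + F^{2}$)
$l{\left(n,m \right)} = 1296$ ($l{\left(n,m \right)} = 6^{4} = 1296$)
$\left(869 r{\left(-10 \right)} + 258336\right) + l{\left(-183,267 \right)} = \left(869 \left(\frac{19}{6} + \left(-10\right)^{2}\right) + 258336\right) + 1296 = \left(869 \left(\frac{19}{6} + 100\right) + 258336\right) + 1296 = \left(869 \cdot \frac{619}{6} + 258336\right) + 1296 = \left(\frac{537911}{6} + 258336\right) + 1296 = \frac{2087927}{6} + 1296 = \frac{2095703}{6}$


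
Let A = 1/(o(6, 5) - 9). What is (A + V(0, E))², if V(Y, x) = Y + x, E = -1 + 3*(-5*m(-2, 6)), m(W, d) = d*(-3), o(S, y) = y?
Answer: 1155625/16 ≈ 72227.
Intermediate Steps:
m(W, d) = -3*d
E = 269 (E = -1 + 3*(-(-15)*6) = -1 + 3*(-5*(-18)) = -1 + 3*90 = -1 + 270 = 269)
A = -¼ (A = 1/(5 - 9) = 1/(-4) = -¼ ≈ -0.25000)
(A + V(0, E))² = (-¼ + (0 + 269))² = (-¼ + 269)² = (1075/4)² = 1155625/16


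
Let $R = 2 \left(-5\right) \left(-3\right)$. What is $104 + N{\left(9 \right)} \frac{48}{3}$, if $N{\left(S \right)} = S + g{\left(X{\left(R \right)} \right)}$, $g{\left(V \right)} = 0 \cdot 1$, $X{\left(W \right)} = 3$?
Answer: $248$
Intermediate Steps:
$R = 30$ ($R = \left(-10\right) \left(-3\right) = 30$)
$g{\left(V \right)} = 0$
$N{\left(S \right)} = S$ ($N{\left(S \right)} = S + 0 = S$)
$104 + N{\left(9 \right)} \frac{48}{3} = 104 + 9 \cdot \frac{48}{3} = 104 + 9 \cdot 48 \cdot \frac{1}{3} = 104 + 9 \cdot 16 = 104 + 144 = 248$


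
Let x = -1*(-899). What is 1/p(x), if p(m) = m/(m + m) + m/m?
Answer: ⅔ ≈ 0.66667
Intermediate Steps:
x = 899
p(m) = 3/2 (p(m) = m/((2*m)) + 1 = m*(1/(2*m)) + 1 = ½ + 1 = 3/2)
1/p(x) = 1/(3/2) = ⅔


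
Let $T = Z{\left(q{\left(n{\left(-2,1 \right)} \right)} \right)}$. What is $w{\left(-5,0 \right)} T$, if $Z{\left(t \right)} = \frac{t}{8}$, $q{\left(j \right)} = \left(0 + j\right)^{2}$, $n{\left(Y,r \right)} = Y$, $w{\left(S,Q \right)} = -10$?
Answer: $-5$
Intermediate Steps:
$q{\left(j \right)} = j^{2}$
$Z{\left(t \right)} = \frac{t}{8}$ ($Z{\left(t \right)} = t \frac{1}{8} = \frac{t}{8}$)
$T = \frac{1}{2}$ ($T = \frac{\left(-2\right)^{2}}{8} = \frac{1}{8} \cdot 4 = \frac{1}{2} \approx 0.5$)
$w{\left(-5,0 \right)} T = \left(-10\right) \frac{1}{2} = -5$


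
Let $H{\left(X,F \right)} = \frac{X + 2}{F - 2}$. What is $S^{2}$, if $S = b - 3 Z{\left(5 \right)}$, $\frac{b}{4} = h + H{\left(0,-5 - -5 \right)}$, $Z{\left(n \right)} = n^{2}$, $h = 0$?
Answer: $6241$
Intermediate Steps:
$H{\left(X,F \right)} = \frac{2 + X}{-2 + F}$
$b = -4$ ($b = 4 \left(0 + \frac{2 + 0}{-2 - 0}\right) = 4 \left(0 + \frac{1}{-2 + \left(-5 + 5\right)} 2\right) = 4 \left(0 + \frac{1}{-2 + 0} \cdot 2\right) = 4 \left(0 + \frac{1}{-2} \cdot 2\right) = 4 \left(0 - 1\right) = 4 \left(-1\right) = -4$)
$S = -79$ ($S = -4 - 3 \cdot 5^{2} = -4 - 75 = -79$)
$S^{2} = \left(-79\right)^{2} = 6241$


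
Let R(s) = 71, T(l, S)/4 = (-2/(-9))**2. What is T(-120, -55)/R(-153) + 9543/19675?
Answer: 55196593/113150925 ≈ 0.48781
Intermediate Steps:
T(l, S) = 16/81 (T(l, S) = 4*(-2/(-9))**2 = 4*(-2*(-1/9))**2 = 4*(2/9)**2 = 4*(4/81) = 16/81)
T(-120, -55)/R(-153) + 9543/19675 = (16/81)/71 + 9543/19675 = (16/81)*(1/71) + 9543*(1/19675) = 16/5751 + 9543/19675 = 55196593/113150925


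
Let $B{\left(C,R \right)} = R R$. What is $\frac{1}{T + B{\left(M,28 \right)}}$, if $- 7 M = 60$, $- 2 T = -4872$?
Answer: $\frac{1}{3220} \approx 0.00031056$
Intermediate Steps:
$T = 2436$ ($T = \left(- \frac{1}{2}\right) \left(-4872\right) = 2436$)
$M = - \frac{60}{7}$ ($M = \left(- \frac{1}{7}\right) 60 = - \frac{60}{7} \approx -8.5714$)
$B{\left(C,R \right)} = R^{2}$
$\frac{1}{T + B{\left(M,28 \right)}} = \frac{1}{2436 + 28^{2}} = \frac{1}{2436 + 784} = \frac{1}{3220}$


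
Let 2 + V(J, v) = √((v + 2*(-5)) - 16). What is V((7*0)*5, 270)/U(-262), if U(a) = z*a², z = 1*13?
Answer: -1/446186 + √61/446186 ≈ 1.5263e-5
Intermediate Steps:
V(J, v) = -2 + √(-26 + v) (V(J, v) = -2 + √((v + 2*(-5)) - 16) = -2 + √((v - 10) - 16) = -2 + √((-10 + v) - 16) = -2 + √(-26 + v))
z = 13
U(a) = 13*a²
V((7*0)*5, 270)/U(-262) = (-2 + √(-26 + 270))/((13*(-262)²)) = (-2 + √244)/((13*68644)) = (-2 + 2*√61)/892372 = (-2 + 2*√61)*(1/892372) = -1/446186 + √61/446186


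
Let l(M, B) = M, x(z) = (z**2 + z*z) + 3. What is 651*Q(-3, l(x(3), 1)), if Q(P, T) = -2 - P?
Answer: 651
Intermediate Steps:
x(z) = 3 + 2*z**2 (x(z) = (z**2 + z**2) + 3 = 2*z**2 + 3 = 3 + 2*z**2)
651*Q(-3, l(x(3), 1)) = 651*(-2 - 1*(-3)) = 651*(-2 + 3) = 651*1 = 651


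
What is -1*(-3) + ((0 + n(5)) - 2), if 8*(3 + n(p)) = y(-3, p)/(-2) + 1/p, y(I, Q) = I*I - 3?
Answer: -47/20 ≈ -2.3500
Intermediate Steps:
y(I, Q) = -3 + I² (y(I, Q) = I² - 3 = -3 + I²)
n(p) = -27/8 + 1/(8*p) (n(p) = -3 + ((-3 + (-3)²)/(-2) + 1/p)/8 = -3 + ((-3 + 9)*(-½) + 1/p)/8 = -3 + (6*(-½) + 1/p)/8 = -3 + (-3 + 1/p)/8 = -3 + (-3/8 + 1/(8*p)) = -27/8 + 1/(8*p))
-1*(-3) + ((0 + n(5)) - 2) = -1*(-3) + ((0 + (⅛)*(1 - 27*5)/5) - 2) = 3 + ((0 + (⅛)*(⅕)*(1 - 135)) - 2) = 3 + ((0 + (⅛)*(⅕)*(-134)) - 2) = 3 + ((0 - 67/20) - 2) = 3 + (-67/20 - 2) = 3 - 107/20 = -47/20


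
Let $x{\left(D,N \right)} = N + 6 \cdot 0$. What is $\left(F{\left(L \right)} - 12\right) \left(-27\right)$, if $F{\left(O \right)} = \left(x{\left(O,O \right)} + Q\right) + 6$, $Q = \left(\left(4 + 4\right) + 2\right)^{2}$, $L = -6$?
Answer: $-2376$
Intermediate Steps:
$x{\left(D,N \right)} = N$ ($x{\left(D,N \right)} = N + 0 = N$)
$Q = 100$ ($Q = \left(8 + 2\right)^{2} = 10^{2} = 100$)
$F{\left(O \right)} = 106 + O$ ($F{\left(O \right)} = \left(O + 100\right) + 6 = \left(100 + O\right) + 6 = 106 + O$)
$\left(F{\left(L \right)} - 12\right) \left(-27\right) = \left(\left(106 - 6\right) - 12\right) \left(-27\right) = \left(100 - 12\right) \left(-27\right) = 88 \left(-27\right) = -2376$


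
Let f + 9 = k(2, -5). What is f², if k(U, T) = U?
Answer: 49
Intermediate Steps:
f = -7 (f = -9 + 2 = -7)
f² = (-7)² = 49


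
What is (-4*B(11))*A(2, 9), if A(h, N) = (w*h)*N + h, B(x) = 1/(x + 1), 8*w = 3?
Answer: -35/12 ≈ -2.9167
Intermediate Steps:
w = 3/8 (w = (⅛)*3 = 3/8 ≈ 0.37500)
B(x) = 1/(1 + x)
A(h, N) = h + 3*N*h/8 (A(h, N) = (3*h/8)*N + h = 3*N*h/8 + h = h + 3*N*h/8)
(-4*B(11))*A(2, 9) = (-4/(1 + 11))*((⅛)*2*(8 + 3*9)) = (-4/12)*((⅛)*2*(8 + 27)) = (-4*1/12)*((⅛)*2*35) = -⅓*35/4 = -35/12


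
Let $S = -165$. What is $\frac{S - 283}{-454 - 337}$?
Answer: $\frac{64}{113} \approx 0.56637$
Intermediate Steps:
$\frac{S - 283}{-454 - 337} = \frac{-165 - 283}{-454 - 337} = - \frac{448}{-791} = \left(-448\right) \left(- \frac{1}{791}\right) = \frac{64}{113}$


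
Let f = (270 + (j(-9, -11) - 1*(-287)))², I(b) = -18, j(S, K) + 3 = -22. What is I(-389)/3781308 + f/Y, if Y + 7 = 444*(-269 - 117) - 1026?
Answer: -25481048069/15522899558 ≈ -1.6415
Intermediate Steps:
j(S, K) = -25 (j(S, K) = -3 - 22 = -25)
f = 283024 (f = (270 + (-25 - 1*(-287)))² = (270 + (-25 + 287))² = (270 + 262)² = 532² = 283024)
Y = -172417 (Y = -7 + (444*(-269 - 117) - 1026) = -7 + (444*(-386) - 1026) = -7 + (-171384 - 1026) = -7 - 172410 = -172417)
I(-389)/3781308 + f/Y = -18/3781308 + 283024/(-172417) = -18*1/3781308 + 283024*(-1/172417) = -3/630218 - 40432/24631 = -25481048069/15522899558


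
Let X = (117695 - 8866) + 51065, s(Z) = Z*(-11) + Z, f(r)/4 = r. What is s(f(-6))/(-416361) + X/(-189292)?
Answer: -300085837/355017146 ≈ -0.84527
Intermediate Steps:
f(r) = 4*r
s(Z) = -10*Z (s(Z) = -11*Z + Z = -10*Z)
X = 159894 (X = 108829 + 51065 = 159894)
s(f(-6))/(-416361) + X/(-189292) = -40*(-6)/(-416361) + 159894/(-189292) = -10*(-24)*(-1/416361) + 159894*(-1/189292) = 240*(-1/416361) - 79947/94646 = -80/138787 - 79947/94646 = -300085837/355017146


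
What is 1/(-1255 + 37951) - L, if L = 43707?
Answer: -1603872071/36696 ≈ -43707.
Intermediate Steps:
1/(-1255 + 37951) - L = 1/(-1255 + 37951) - 1*43707 = 1/36696 - 43707 = -1603872071/36696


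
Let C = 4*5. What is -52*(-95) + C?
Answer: 4960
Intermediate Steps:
C = 20
-52*(-95) + C = -52*(-95) + 20 = 4940 + 20 = 4960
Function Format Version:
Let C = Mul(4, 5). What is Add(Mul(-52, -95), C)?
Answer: 4960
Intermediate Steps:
C = 20
Add(Mul(-52, -95), C) = Add(Mul(-52, -95), 20) = Add(4940, 20) = 4960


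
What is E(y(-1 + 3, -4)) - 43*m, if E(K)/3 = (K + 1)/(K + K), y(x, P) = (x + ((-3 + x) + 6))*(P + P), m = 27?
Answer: -129867/112 ≈ -1159.5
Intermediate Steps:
y(x, P) = 2*P*(3 + 2*x) (y(x, P) = (x + (3 + x))*(2*P) = (3 + 2*x)*(2*P) = 2*P*(3 + 2*x))
E(K) = 3*(1 + K)/(2*K) (E(K) = 3*((K + 1)/(K + K)) = 3*((1 + K)/((2*K))) = 3*((1 + K)*(1/(2*K))) = 3*((1 + K)/(2*K)) = 3*(1 + K)/(2*K))
E(y(-1 + 3, -4)) - 43*m = 3*(1 + 2*(-4)*(3 + 2*(-1 + 3)))/(2*((2*(-4)*(3 + 2*(-1 + 3))))) - 43*27 = 3*(1 + 2*(-4)*(3 + 2*2))/(2*((2*(-4)*(3 + 2*2)))) - 1161 = 3*(1 + 2*(-4)*(3 + 4))/(2*((2*(-4)*(3 + 4)))) - 1161 = 3*(1 + 2*(-4)*7)/(2*((2*(-4)*7))) - 1161 = (3/2)*(1 - 56)/(-56) - 1161 = (3/2)*(-1/56)*(-55) - 1161 = 165/112 - 1161 = -129867/112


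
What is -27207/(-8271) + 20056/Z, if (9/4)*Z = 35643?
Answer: 456329/100171 ≈ 4.5555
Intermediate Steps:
Z = 47524/3 (Z = (4/9)*35643 = 47524/3 ≈ 15841.)
-27207/(-8271) + 20056/Z = -27207/(-8271) + 20056/(47524/3) = -27207*(-1/8271) + 20056*(3/47524) = 3023/919 + 138/109 = 456329/100171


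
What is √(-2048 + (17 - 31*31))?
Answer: 4*I*√187 ≈ 54.699*I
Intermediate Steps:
√(-2048 + (17 - 31*31)) = √(-2048 + (17 - 961)) = √(-2048 - 944) = √(-2992) = 4*I*√187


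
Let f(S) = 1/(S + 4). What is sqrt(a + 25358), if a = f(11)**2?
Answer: sqrt(5705551)/15 ≈ 159.24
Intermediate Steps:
f(S) = 1/(4 + S)
a = 1/225 (a = (1/(4 + 11))**2 = (1/15)**2 = 1/225 ≈ 0.0044444)
sqrt(a + 25358) = sqrt(1/225 + 25358) = sqrt(5705551/225) = sqrt(5705551)/15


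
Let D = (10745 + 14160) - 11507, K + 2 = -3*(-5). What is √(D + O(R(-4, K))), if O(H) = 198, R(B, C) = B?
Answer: 2*√3399 ≈ 116.60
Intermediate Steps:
K = 13 (K = -2 - 3*(-5) = -2 + 15 = 13)
D = 13398 (D = 24905 - 11507 = 13398)
√(D + O(R(-4, K))) = √(13398 + 198) = √13596 = 2*√3399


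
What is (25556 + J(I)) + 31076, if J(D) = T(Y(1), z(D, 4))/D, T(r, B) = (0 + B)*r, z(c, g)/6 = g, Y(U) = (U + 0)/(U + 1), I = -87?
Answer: 1642324/29 ≈ 56632.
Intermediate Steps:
Y(U) = U/(1 + U)
z(c, g) = 6*g
T(r, B) = B*r
J(D) = 12/D (J(D) = ((6*4)*(1/(1 + 1)))/D = (24*(1/2))/D = (24*(1*(½)))/D = (24*(½))/D = 12/D)
(25556 + J(I)) + 31076 = (25556 + 12/(-87)) + 31076 = (25556 + 12*(-1/87)) + 31076 = (25556 - 4/29) + 31076 = 741120/29 + 31076 = 1642324/29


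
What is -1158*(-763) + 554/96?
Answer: 42410869/48 ≈ 8.8356e+5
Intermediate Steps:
-1158*(-763) + 554/96 = 883554 + 554*(1/96) = 883554 + 277/48 = 42410869/48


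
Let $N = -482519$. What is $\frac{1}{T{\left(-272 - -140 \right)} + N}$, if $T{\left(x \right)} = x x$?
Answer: $- \frac{1}{465095} \approx -2.1501 \cdot 10^{-6}$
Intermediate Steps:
$T{\left(x \right)} = x^{2}$
$\frac{1}{T{\left(-272 - -140 \right)} + N} = \frac{1}{\left(-272 - -140\right)^{2} - 482519} = \frac{1}{\left(-272 + 140\right)^{2} - 482519} = \frac{1}{\left(-132\right)^{2} - 482519} = \frac{1}{17424 - 482519} = \frac{1}{-465095} = - \frac{1}{465095}$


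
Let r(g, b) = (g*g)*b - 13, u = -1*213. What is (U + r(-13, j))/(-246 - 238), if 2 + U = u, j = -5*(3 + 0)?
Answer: 2763/484 ≈ 5.7087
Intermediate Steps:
j = -15 (j = -5*3 = -15)
u = -213
U = -215 (U = -2 - 213 = -215)
r(g, b) = -13 + b*g² (r(g, b) = g²*b - 13 = b*g² - 13 = -13 + b*g²)
(U + r(-13, j))/(-246 - 238) = (-215 + (-13 - 15*(-13)²))/(-246 - 238) = (-215 + (-13 - 15*169))/(-484) = (-215 + (-13 - 2535))*(-1/484) = (-215 - 2548)*(-1/484) = -2763*(-1/484) = 2763/484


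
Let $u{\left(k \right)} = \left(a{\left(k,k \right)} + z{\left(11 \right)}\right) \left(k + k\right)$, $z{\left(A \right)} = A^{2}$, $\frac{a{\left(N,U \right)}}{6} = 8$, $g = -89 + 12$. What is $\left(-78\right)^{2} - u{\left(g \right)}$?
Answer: $32110$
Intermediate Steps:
$g = -77$
$a{\left(N,U \right)} = 48$ ($a{\left(N,U \right)} = 6 \cdot 8 = 48$)
$u{\left(k \right)} = 338 k$ ($u{\left(k \right)} = \left(48 + 11^{2}\right) \left(k + k\right) = \left(48 + 121\right) 2 k = 169 \cdot 2 k = 338 k$)
$\left(-78\right)^{2} - u{\left(g \right)} = \left(-78\right)^{2} - 338 \left(-77\right) = 6084 - -26026 = 6084 + 26026 = 32110$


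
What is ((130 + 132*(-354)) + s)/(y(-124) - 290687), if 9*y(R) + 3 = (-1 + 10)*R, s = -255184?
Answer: 452673/436217 ≈ 1.0377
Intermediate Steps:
y(R) = -⅓ + R (y(R) = -⅓ + ((-1 + 10)*R)/9 = -⅓ + (9*R)/9 = -⅓ + R)
((130 + 132*(-354)) + s)/(y(-124) - 290687) = ((130 + 132*(-354)) - 255184)/((-⅓ - 124) - 290687) = ((130 - 46728) - 255184)/(-373/3 - 290687) = (-46598 - 255184)/(-872434/3) = -301782*(-3/872434) = 452673/436217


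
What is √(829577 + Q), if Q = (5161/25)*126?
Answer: √21389711/5 ≈ 924.98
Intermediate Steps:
Q = 650286/25 (Q = (5161*(1/25))*126 = (5161/25)*126 = 650286/25 ≈ 26011.)
√(829577 + Q) = √(829577 + 650286/25) = √(21389711/25) = √21389711/5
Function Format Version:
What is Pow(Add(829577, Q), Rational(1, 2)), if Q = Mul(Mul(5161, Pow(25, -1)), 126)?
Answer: Mul(Rational(1, 5), Pow(21389711, Rational(1, 2))) ≈ 924.98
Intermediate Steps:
Q = Rational(650286, 25) (Q = Mul(Mul(5161, Rational(1, 25)), 126) = Mul(Rational(5161, 25), 126) = Rational(650286, 25) ≈ 26011.)
Pow(Add(829577, Q), Rational(1, 2)) = Pow(Add(829577, Rational(650286, 25)), Rational(1, 2)) = Pow(Rational(21389711, 25), Rational(1, 2)) = Mul(Rational(1, 5), Pow(21389711, Rational(1, 2)))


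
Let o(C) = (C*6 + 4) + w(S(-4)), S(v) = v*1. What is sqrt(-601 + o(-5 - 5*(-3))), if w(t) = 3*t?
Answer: 3*I*sqrt(61) ≈ 23.431*I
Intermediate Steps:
S(v) = v
o(C) = -8 + 6*C (o(C) = (C*6 + 4) + 3*(-4) = (6*C + 4) - 12 = (4 + 6*C) - 12 = -8 + 6*C)
sqrt(-601 + o(-5 - 5*(-3))) = sqrt(-601 + (-8 + 6*(-5 - 5*(-3)))) = sqrt(-601 + (-8 + 6*(-5 + 15))) = sqrt(-601 + (-8 + 6*10)) = sqrt(-601 + (-8 + 60)) = sqrt(-601 + 52) = sqrt(-549) = 3*I*sqrt(61)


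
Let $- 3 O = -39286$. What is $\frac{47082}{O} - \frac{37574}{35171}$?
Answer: $\frac{1745815451}{690863953} \approx 2.527$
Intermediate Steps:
$O = \frac{39286}{3}$ ($O = \left(- \frac{1}{3}\right) \left(-39286\right) = \frac{39286}{3} \approx 13095.0$)
$\frac{47082}{O} - \frac{37574}{35171} = \frac{47082}{\frac{39286}{3}} - \frac{37574}{35171} = 47082 \cdot \frac{3}{39286} - \frac{37574}{35171} = \frac{70623}{19643} - \frac{37574}{35171} = \frac{1745815451}{690863953}$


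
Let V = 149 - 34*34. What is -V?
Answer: 1007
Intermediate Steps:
V = -1007 (V = 149 - 1156 = -1007)
-V = -1*(-1007) = 1007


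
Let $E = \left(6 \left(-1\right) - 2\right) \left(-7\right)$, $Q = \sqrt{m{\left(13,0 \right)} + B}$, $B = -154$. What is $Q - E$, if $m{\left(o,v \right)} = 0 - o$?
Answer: $-56 + i \sqrt{167} \approx -56.0 + 12.923 i$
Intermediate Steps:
$m{\left(o,v \right)} = - o$
$Q = i \sqrt{167}$ ($Q = \sqrt{\left(-1\right) 13 - 154} = \sqrt{-13 - 154} = \sqrt{-167} = i \sqrt{167} \approx 12.923 i$)
$E = 56$ ($E = \left(-6 - 2\right) \left(-7\right) = \left(-8\right) \left(-7\right) = 56$)
$Q - E = i \sqrt{167} - 56 = -56 + i \sqrt{167}$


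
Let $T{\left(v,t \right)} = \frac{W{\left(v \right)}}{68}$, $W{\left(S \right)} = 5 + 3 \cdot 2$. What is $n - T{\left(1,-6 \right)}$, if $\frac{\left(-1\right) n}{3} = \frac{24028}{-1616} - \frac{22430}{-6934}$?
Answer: $\frac{413607011}{11905678} \approx 34.74$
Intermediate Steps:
$W{\left(S \right)} = 11$ ($W{\left(S \right)} = 5 + 6 = 11$)
$n = \frac{48886227}{1400668}$ ($n = - 3 \left(\frac{24028}{-1616} - \frac{22430}{-6934}\right) = - 3 \left(24028 \left(- \frac{1}{1616}\right) - - \frac{11215}{3467}\right) = - 3 \left(- \frac{6007}{404} + \frac{11215}{3467}\right) = \left(-3\right) \left(- \frac{16295409}{1400668}\right) = \frac{48886227}{1400668} \approx 34.902$)
$T{\left(v,t \right)} = \frac{11}{68}$
$n - T{\left(1,-6 \right)} = \frac{48886227}{1400668} - \frac{11}{68} = \frac{413607011}{11905678}$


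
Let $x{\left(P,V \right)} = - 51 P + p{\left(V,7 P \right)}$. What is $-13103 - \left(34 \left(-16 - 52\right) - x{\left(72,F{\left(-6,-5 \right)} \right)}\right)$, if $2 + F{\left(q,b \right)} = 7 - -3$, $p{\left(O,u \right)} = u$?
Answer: $-13959$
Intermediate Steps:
$F{\left(q,b \right)} = 8$ ($F{\left(q,b \right)} = -2 + \left(7 - -3\right) = -2 + \left(7 + 3\right) = -2 + 10 = 8$)
$x{\left(P,V \right)} = - 44 P$ ($x{\left(P,V \right)} = - 51 P + 7 P = - 44 P$)
$-13103 - \left(34 \left(-16 - 52\right) - x{\left(72,F{\left(-6,-5 \right)} \right)}\right) = -13103 - \left(34 \left(-16 - 52\right) - \left(-44\right) 72\right) = -13103 - \left(34 \left(-16 - 52\right) - -3168\right) = -13103 - \left(34 \left(-16 - 52\right) + 3168\right) = -13103 - \left(34 \left(-68\right) + 3168\right) = -13103 - \left(-2312 + 3168\right) = -13103 - 856 = -13959$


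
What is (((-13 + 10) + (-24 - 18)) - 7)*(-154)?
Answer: 8008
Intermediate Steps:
(((-13 + 10) + (-24 - 18)) - 7)*(-154) = ((-3 - 42) - 7)*(-154) = (-45 - 7)*(-154) = -52*(-154) = 8008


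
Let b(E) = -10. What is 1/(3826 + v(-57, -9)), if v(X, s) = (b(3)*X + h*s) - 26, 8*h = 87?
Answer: 8/34177 ≈ 0.00023408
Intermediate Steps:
h = 87/8 (h = (⅛)*87 = 87/8 ≈ 10.875)
v(X, s) = -26 - 10*X + 87*s/8 (v(X, s) = (-10*X + 87*s/8) - 26 = -26 - 10*X + 87*s/8)
1/(3826 + v(-57, -9)) = 1/(3826 + (-26 - 10*(-57) + (87/8)*(-9))) = 1/(3826 + (-26 + 570 - 783/8)) = 1/(3826 + 3569/8) = 1/(34177/8) = 8/34177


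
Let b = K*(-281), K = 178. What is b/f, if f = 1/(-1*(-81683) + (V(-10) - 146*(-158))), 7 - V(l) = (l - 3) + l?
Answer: -5240936058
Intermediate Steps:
V(l) = 10 - 2*l (V(l) = 7 - ((l - 3) + l) = 7 - ((-3 + l) + l) = 7 - (-3 + 2*l) = 7 + (3 - 2*l) = 10 - 2*l)
b = -50018 (b = 178*(-281) = -50018)
f = 1/104781 (f = 1/(-1*(-81683) + ((10 - 2*(-10)) - 146*(-158))) = 1/(81683 + ((10 + 20) + 23068)) = 1/(81683 + (30 + 23068)) = 1/(81683 + 23098) = 1/104781 ≈ 9.5437e-6)
b/f = -50018/1/104781 = -50018*104781 = -5240936058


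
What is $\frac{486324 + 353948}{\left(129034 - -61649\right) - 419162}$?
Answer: $- \frac{840272}{228479} \approx -3.6777$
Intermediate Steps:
$\frac{486324 + 353948}{\left(129034 - -61649\right) - 419162} = \frac{840272}{\left(129034 + 61649\right) - 419162} = \frac{840272}{190683 - 419162} = \frac{840272}{-228479} = 840272 \left(- \frac{1}{228479}\right) = - \frac{840272}{228479}$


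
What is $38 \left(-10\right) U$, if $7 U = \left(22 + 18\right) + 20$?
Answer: $- \frac{22800}{7} \approx -3257.1$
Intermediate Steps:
$U = \frac{60}{7}$ ($U = \frac{\left(22 + 18\right) + 20}{7} = \frac{40 + 20}{7} = \frac{1}{7} \cdot 60 = \frac{60}{7} \approx 8.5714$)
$38 \left(-10\right) U = 38 \left(-10\right) \frac{60}{7} = \left(-380\right) \frac{60}{7} = - \frac{22800}{7}$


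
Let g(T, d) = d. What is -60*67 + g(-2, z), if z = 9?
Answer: -4011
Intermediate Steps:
-60*67 + g(-2, z) = -60*67 + 9 = -4020 + 9 = -4011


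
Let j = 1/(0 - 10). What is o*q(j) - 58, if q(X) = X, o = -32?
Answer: -274/5 ≈ -54.800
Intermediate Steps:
j = -⅒ (j = 1/(-10) = -⅒ ≈ -0.10000)
o*q(j) - 58 = -32*(-⅒) - 58 = 16/5 - 58 = -274/5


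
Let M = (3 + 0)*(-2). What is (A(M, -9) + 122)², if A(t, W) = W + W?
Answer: 10816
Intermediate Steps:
M = -6 (M = 3*(-2) = -6)
A(t, W) = 2*W
(A(M, -9) + 122)² = (2*(-9) + 122)² = (-18 + 122)² = 104² = 10816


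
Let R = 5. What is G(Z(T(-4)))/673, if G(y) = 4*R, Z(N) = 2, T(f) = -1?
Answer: 20/673 ≈ 0.029718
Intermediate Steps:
G(y) = 20 (G(y) = 4*5 = 20)
G(Z(T(-4)))/673 = 20/673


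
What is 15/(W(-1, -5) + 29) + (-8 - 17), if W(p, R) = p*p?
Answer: -49/2 ≈ -24.500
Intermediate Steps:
W(p, R) = p²
15/(W(-1, -5) + 29) + (-8 - 17) = 15/((-1)² + 29) + (-8 - 17) = 15/(1 + 29) - 25 = 15/30 - 25 = (1/30)*15 - 25 = ½ - 25 = -49/2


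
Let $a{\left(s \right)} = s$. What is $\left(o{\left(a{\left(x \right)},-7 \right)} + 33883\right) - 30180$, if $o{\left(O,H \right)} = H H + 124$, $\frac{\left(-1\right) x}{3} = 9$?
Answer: $3876$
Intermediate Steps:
$x = -27$ ($x = \left(-3\right) 9 = -27$)
$o{\left(O,H \right)} = 124 + H^{2}$ ($o{\left(O,H \right)} = H^{2} + 124 = 124 + H^{2}$)
$\left(o{\left(a{\left(x \right)},-7 \right)} + 33883\right) - 30180 = \left(\left(124 + \left(-7\right)^{2}\right) + 33883\right) - 30180 = \left(\left(124 + 49\right) + 33883\right) - 30180 = \left(173 + 33883\right) - 30180 = 34056 - 30180 = 3876$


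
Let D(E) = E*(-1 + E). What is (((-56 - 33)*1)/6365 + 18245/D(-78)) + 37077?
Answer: 1454317418017/39221130 ≈ 37080.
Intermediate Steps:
(((-56 - 33)*1)/6365 + 18245/D(-78)) + 37077 = (((-56 - 33)*1)/6365 + 18245/((-78*(-1 - 78)))) + 37077 = (-89*1*(1/6365) + 18245/((-78*(-79)))) + 37077 = (-89*1/6365 + 18245/6162) + 37077 = (-89/6365 + 18245*(1/6162)) + 37077 = (-89/6365 + 18245/6162) + 37077 = 115581007/39221130 + 37077 = 1454317418017/39221130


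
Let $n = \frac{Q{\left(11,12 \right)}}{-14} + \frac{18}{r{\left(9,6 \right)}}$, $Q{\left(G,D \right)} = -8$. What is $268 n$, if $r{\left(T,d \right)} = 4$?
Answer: $\frac{9514}{7} \approx 1359.1$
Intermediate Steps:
$n = \frac{71}{14}$ ($n = - \frac{8}{-14} + \frac{18}{4} = \left(-8\right) \left(- \frac{1}{14}\right) + 18 \cdot \frac{1}{4} = \frac{4}{7} + \frac{9}{2} = \frac{71}{14} \approx 5.0714$)
$268 n = 268 \cdot \frac{71}{14} = \frac{9514}{7}$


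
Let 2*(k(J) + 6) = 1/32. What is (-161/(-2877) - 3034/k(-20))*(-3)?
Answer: -79815145/52471 ≈ -1521.1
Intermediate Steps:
k(J) = -383/64 (k(J) = -6 + (½)/32 = -6 + (½)*(1/32) = -6 + 1/64 = -383/64)
(-161/(-2877) - 3034/k(-20))*(-3) = (-161/(-2877) - 3034/(-383/64))*(-3) = (-161*(-1/2877) - 3034*(-64/383))*(-3) = (23/411 + 194176/383)*(-3) = (79815145/157413)*(-3) = -79815145/52471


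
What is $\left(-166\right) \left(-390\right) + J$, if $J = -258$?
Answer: $64482$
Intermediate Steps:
$\left(-166\right) \left(-390\right) + J = \left(-166\right) \left(-390\right) - 258 = 64740 - 258 = 64482$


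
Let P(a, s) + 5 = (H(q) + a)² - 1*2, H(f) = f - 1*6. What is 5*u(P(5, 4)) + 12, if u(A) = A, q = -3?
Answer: 57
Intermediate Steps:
H(f) = -6 + f (H(f) = f - 6 = -6 + f)
P(a, s) = -7 + (-9 + a)² (P(a, s) = -5 + (((-6 - 3) + a)² - 1*2) = -5 + ((-9 + a)² - 2) = -5 + (-2 + (-9 + a)²) = -7 + (-9 + a)²)
5*u(P(5, 4)) + 12 = 5*(-7 + (-9 + 5)²) + 12 = 5*(-7 + (-4)²) + 12 = 5*(-7 + 16) + 12 = 5*9 + 12 = 45 + 12 = 57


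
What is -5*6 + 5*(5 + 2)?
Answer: 5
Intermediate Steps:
-5*6 + 5*(5 + 2) = -30 + 5*7 = -30 + 35 = 5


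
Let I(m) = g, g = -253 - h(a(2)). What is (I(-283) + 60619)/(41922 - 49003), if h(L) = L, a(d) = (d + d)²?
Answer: -60350/7081 ≈ -8.5228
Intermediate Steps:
a(d) = 4*d² (a(d) = (2*d)² = 4*d²)
g = -269 (g = -253 - 4*2² = -253 - 4*4 = -253 - 1*16 = -253 - 16 = -269)
I(m) = -269
(I(-283) + 60619)/(41922 - 49003) = (-269 + 60619)/(41922 - 49003) = 60350/(-7081) = 60350*(-1/7081) = -60350/7081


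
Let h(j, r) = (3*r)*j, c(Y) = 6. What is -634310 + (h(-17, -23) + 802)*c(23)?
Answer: -622460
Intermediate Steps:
h(j, r) = 3*j*r
-634310 + (h(-17, -23) + 802)*c(23) = -634310 + (3*(-17)*(-23) + 802)*6 = -634310 + (1173 + 802)*6 = -634310 + 1975*6 = -634310 + 11850 = -622460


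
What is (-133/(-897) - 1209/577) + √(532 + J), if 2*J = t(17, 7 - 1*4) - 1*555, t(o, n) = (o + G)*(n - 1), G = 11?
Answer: -1007732/517569 + √1130/2 ≈ 14.861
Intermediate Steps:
t(o, n) = (-1 + n)*(11 + o) (t(o, n) = (o + 11)*(n - 1) = (11 + o)*(-1 + n) = (-1 + n)*(11 + o))
J = -499/2 (J = ((-11 - 1*17 + 11*(7 - 1*4) + (7 - 1*4)*17) - 1*555)/2 = ((-11 - 17 + 11*(7 - 4) + (7 - 4)*17) - 555)/2 = ((-11 - 17 + 11*3 + 3*17) - 555)/2 = ((-11 - 17 + 33 + 51) - 555)/2 = (56 - 555)/2 = (½)*(-499) = -499/2 ≈ -249.50)
(-133/(-897) - 1209/577) + √(532 + J) = (-133/(-897) - 1209/577) + √(532 - 499/2) = (-133*(-1/897) - 1209*1/577) + √(565/2) = (133/897 - 1209/577) + √1130/2 = -1007732/517569 + √1130/2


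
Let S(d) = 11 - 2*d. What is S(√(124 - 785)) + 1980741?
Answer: 1980752 - 2*I*√661 ≈ 1.9808e+6 - 51.42*I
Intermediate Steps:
S(√(124 - 785)) + 1980741 = (11 - 2*√(124 - 785)) + 1980741 = (11 - 2*I*√661) + 1980741 = 1980752 - 2*I*√661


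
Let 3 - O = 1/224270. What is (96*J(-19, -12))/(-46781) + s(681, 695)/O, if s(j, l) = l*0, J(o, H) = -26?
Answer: 2496/46781 ≈ 0.053355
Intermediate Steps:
s(j, l) = 0
O = 672809/224270 (O = 3 - 1/224270 = 672809/224270 ≈ 3.0000)
(96*J(-19, -12))/(-46781) + s(681, 695)/O = (96*(-26))/(-46781) + 0/(672809/224270) = -2496*(-1/46781) + 0*(224270/672809) = 2496/46781 + 0 = 2496/46781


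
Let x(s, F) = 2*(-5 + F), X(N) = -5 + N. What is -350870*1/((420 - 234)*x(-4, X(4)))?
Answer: 175435/1116 ≈ 157.20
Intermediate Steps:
x(s, F) = -10 + 2*F
-350870*1/((420 - 234)*x(-4, X(4))) = -350870*1/((-10 + 2*(-5 + 4))*(420 - 234)) = -350870*1/(186*(-10 + 2*(-1))) = -350870*1/(186*(-10 - 2)) = -350870/((-12*186)) = -350870/(-2232) = -350870*(-1/2232) = 175435/1116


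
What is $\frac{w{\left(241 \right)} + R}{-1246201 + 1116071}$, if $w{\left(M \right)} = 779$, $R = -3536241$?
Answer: $\frac{252533}{9295} \approx 27.169$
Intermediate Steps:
$\frac{w{\left(241 \right)} + R}{-1246201 + 1116071} = \frac{779 - 3536241}{-1246201 + 1116071} = - \frac{3535462}{-130130} = \left(-3535462\right) \left(- \frac{1}{130130}\right) = \frac{252533}{9295}$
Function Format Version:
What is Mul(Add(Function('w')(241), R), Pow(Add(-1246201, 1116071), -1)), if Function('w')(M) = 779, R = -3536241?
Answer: Rational(252533, 9295) ≈ 27.169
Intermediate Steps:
Mul(Add(Function('w')(241), R), Pow(Add(-1246201, 1116071), -1)) = Mul(Add(779, -3536241), Pow(Add(-1246201, 1116071), -1)) = Mul(-3535462, Pow(-130130, -1)) = Mul(-3535462, Rational(-1, 130130)) = Rational(252533, 9295)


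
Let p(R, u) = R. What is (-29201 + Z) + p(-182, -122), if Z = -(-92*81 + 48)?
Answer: -21979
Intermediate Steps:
Z = 7404 (Z = -(-7452 + 48) = -1*(-7404) = 7404)
(-29201 + Z) + p(-182, -122) = (-29201 + 7404) - 182 = -21797 - 182 = -21979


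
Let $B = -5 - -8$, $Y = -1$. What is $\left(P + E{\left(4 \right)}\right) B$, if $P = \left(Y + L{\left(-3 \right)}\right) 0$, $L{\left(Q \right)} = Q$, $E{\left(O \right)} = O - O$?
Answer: $0$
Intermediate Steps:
$E{\left(O \right)} = 0$
$B = 3$ ($B = -5 + 8 = 3$)
$P = 0$ ($P = \left(-1 - 3\right) 0 = \left(-4\right) 0 = 0$)
$\left(P + E{\left(4 \right)}\right) B = \left(0 + 0\right) 3 = 0 \cdot 3 = 0$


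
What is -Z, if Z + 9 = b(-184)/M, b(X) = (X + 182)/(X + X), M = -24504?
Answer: 40578625/4508736 ≈ 9.0000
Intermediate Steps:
b(X) = (182 + X)/(2*X) (b(X) = (182 + X)/((2*X)) = (182 + X)*(1/(2*X)) = (182 + X)/(2*X))
Z = -40578625/4508736 (Z = -9 + ((½)*(182 - 184)/(-184))/(-24504) = -9 + ((½)*(-1/184)*(-2))*(-1/24504) = -9 + (1/184)*(-1/24504) = -9 - 1/4508736 = -40578625/4508736 ≈ -9.0000)
-Z = -1*(-40578625/4508736) = 40578625/4508736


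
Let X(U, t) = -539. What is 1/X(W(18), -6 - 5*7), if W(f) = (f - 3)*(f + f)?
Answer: -1/539 ≈ -0.0018553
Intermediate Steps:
W(f) = 2*f*(-3 + f) (W(f) = (-3 + f)*(2*f) = 2*f*(-3 + f))
1/X(W(18), -6 - 5*7) = 1/(-539) = -1/539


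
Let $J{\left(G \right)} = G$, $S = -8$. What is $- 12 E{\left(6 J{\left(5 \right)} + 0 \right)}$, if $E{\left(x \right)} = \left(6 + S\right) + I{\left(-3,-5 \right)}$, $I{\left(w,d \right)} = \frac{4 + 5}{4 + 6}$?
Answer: $\frac{66}{5} \approx 13.2$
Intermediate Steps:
$I{\left(w,d \right)} = \frac{9}{10}$
$E{\left(x \right)} = - \frac{11}{10}$ ($E{\left(x \right)} = \left(6 - 8\right) + \frac{9}{10} = -2 + \frac{9}{10} = - \frac{11}{10}$)
$- 12 E{\left(6 J{\left(5 \right)} + 0 \right)} = \left(-12\right) \left(- \frac{11}{10}\right) = \frac{66}{5}$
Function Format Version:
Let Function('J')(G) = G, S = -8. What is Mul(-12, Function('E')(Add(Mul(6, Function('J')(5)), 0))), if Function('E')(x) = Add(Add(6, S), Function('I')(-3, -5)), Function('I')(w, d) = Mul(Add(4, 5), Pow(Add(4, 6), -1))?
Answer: Rational(66, 5) ≈ 13.200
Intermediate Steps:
Function('I')(w, d) = Rational(9, 10) (Function('I')(w, d) = Mul(9, Pow(10, -1)) = Mul(9, Rational(1, 10)) = Rational(9, 10))
Function('E')(x) = Rational(-11, 10) (Function('E')(x) = Add(Add(6, -8), Rational(9, 10)) = Add(-2, Rational(9, 10)) = Rational(-11, 10))
Mul(-12, Function('E')(Add(Mul(6, Function('J')(5)), 0))) = Mul(-12, Rational(-11, 10)) = Rational(66, 5)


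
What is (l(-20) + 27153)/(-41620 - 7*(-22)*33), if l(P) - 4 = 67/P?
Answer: -543073/730760 ≈ -0.74316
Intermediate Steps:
l(P) = 4 + 67/P
(l(-20) + 27153)/(-41620 - 7*(-22)*33) = ((4 + 67/(-20)) + 27153)/(-41620 - 7*(-22)*33) = ((4 + 67*(-1/20)) + 27153)/(-41620 + 154*33) = ((4 - 67/20) + 27153)/(-41620 + 5082) = (13/20 + 27153)/(-36538) = (543073/20)*(-1/36538) = -543073/730760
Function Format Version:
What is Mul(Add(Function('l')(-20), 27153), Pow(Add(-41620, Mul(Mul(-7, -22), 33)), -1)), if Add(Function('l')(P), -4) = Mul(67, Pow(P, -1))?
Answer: Rational(-543073, 730760) ≈ -0.74316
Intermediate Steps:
Function('l')(P) = Add(4, Mul(67, Pow(P, -1)))
Mul(Add(Function('l')(-20), 27153), Pow(Add(-41620, Mul(Mul(-7, -22), 33)), -1)) = Mul(Add(Add(4, Mul(67, Pow(-20, -1))), 27153), Pow(Add(-41620, Mul(Mul(-7, -22), 33)), -1)) = Mul(Add(Add(4, Mul(67, Rational(-1, 20))), 27153), Pow(Add(-41620, Mul(154, 33)), -1)) = Mul(Add(Add(4, Rational(-67, 20)), 27153), Pow(Add(-41620, 5082), -1)) = Mul(Add(Rational(13, 20), 27153), Pow(-36538, -1)) = Mul(Rational(543073, 20), Rational(-1, 36538)) = Rational(-543073, 730760)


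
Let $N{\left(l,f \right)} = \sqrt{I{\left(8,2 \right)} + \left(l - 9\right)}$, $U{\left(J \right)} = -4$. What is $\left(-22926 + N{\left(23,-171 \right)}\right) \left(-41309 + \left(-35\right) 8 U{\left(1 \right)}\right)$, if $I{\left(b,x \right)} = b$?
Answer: $921373014 - 40189 \sqrt{22} \approx 9.2118 \cdot 10^{8}$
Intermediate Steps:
$N{\left(l,f \right)} = \sqrt{-1 + l}$ ($N{\left(l,f \right)} = \sqrt{8 + \left(l - 9\right)} = \sqrt{8 + \left(-9 + l\right)} = \sqrt{-1 + l}$)
$\left(-22926 + N{\left(23,-171 \right)}\right) \left(-41309 + \left(-35\right) 8 U{\left(1 \right)}\right) = \left(-22926 + \sqrt{-1 + 23}\right) \left(-41309 + \left(-35\right) 8 \left(-4\right)\right) = \left(-22926 + \sqrt{22}\right) \left(-41309 - -1120\right) = \left(-22926 + \sqrt{22}\right) \left(-41309 + 1120\right) = \left(-22926 + \sqrt{22}\right) \left(-40189\right) = 921373014 - 40189 \sqrt{22}$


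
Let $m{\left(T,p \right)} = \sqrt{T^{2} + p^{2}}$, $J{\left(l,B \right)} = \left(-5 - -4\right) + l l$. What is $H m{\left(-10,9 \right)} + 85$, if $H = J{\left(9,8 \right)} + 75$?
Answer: $85 + 155 \sqrt{181} \approx 2170.3$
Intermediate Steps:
$J{\left(l,B \right)} = -1 + l^{2}$ ($J{\left(l,B \right)} = \left(-5 + 4\right) + l^{2} = -1 + l^{2}$)
$H = 155$ ($H = \left(-1 + 9^{2}\right) + 75 = \left(-1 + 81\right) + 75 = 80 + 75 = 155$)
$H m{\left(-10,9 \right)} + 85 = 155 \sqrt{\left(-10\right)^{2} + 9^{2}} + 85 = 155 \sqrt{100 + 81} + 85 = 155 \sqrt{181} + 85 = 85 + 155 \sqrt{181}$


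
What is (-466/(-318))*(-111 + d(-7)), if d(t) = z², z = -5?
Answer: -20038/159 ≈ -126.03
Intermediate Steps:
d(t) = 25 (d(t) = (-5)² = 25)
(-466/(-318))*(-111 + d(-7)) = (-466/(-318))*(-111 + 25) = -466*(-1/318)*(-86) = (233/159)*(-86) = -20038/159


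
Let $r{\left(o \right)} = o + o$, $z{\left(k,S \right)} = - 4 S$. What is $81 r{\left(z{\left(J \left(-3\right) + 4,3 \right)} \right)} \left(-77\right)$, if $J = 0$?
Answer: $149688$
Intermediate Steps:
$r{\left(o \right)} = 2 o$
$81 r{\left(z{\left(J \left(-3\right) + 4,3 \right)} \right)} \left(-77\right) = 81 \cdot 2 \left(\left(-4\right) 3\right) \left(-77\right) = 81 \cdot 2 \left(-12\right) \left(-77\right) = 81 \left(-24\right) \left(-77\right) = \left(-1944\right) \left(-77\right) = 149688$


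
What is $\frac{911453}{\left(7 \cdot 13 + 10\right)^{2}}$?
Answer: $\frac{911453}{10201} \approx 89.349$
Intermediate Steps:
$\frac{911453}{\left(7 \cdot 13 + 10\right)^{2}} = \frac{911453}{\left(91 + 10\right)^{2}} = \frac{911453}{101^{2}} = \frac{911453}{10201}$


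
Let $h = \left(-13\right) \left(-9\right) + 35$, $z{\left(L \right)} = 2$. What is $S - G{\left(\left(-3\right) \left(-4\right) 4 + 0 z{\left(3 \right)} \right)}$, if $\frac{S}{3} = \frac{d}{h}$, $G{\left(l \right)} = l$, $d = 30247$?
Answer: $\frac{83445}{152} \approx 548.98$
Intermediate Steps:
$h = 152$ ($h = 117 + 35 = 152$)
$S = \frac{90741}{152}$ ($S = 3 \cdot \frac{30247}{152} = \frac{90741}{152} \approx 596.98$)
$S - G{\left(\left(-3\right) \left(-4\right) 4 + 0 z{\left(3 \right)} \right)} = \frac{90741}{152} - \left(\left(-3\right) \left(-4\right) 4 + 0 \cdot 2\right) = \frac{90741}{152} - \left(12 \cdot 4 + 0\right) = \frac{90741}{152} - \left(48 + 0\right) = \frac{90741}{152} - 48 = \frac{83445}{152}$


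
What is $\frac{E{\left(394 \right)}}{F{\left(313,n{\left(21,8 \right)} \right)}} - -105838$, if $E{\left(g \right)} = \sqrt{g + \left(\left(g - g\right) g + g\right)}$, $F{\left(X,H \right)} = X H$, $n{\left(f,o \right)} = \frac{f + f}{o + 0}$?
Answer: $105838 + \frac{8 \sqrt{197}}{6573} \approx 1.0584 \cdot 10^{5}$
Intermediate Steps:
$n{\left(f,o \right)} = \frac{2 f}{o}$
$F{\left(X,H \right)} = H X$
$E{\left(g \right)} = \sqrt{2} \sqrt{g}$ ($E{\left(g \right)} = \sqrt{g + \left(0 g + g\right)} = \sqrt{g + \left(0 + g\right)} = \sqrt{g + g} = \sqrt{2 g} = \sqrt{2} \sqrt{g}$)
$\frac{E{\left(394 \right)}}{F{\left(313,n{\left(21,8 \right)} \right)}} - -105838 = \frac{\sqrt{2} \sqrt{394}}{2 \cdot 21 \cdot \frac{1}{8} \cdot 313} - -105838 = \frac{2 \sqrt{197}}{2 \cdot 21 \cdot \frac{1}{8} \cdot 313} + 105838 = \frac{2 \sqrt{197}}{\frac{21}{4} \cdot 313} + 105838 = \frac{2 \sqrt{197}}{\frac{6573}{4}} + 105838 = 2 \sqrt{197} \cdot \frac{4}{6573} + 105838 = \frac{8 \sqrt{197}}{6573} + 105838 = 105838 + \frac{8 \sqrt{197}}{6573}$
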